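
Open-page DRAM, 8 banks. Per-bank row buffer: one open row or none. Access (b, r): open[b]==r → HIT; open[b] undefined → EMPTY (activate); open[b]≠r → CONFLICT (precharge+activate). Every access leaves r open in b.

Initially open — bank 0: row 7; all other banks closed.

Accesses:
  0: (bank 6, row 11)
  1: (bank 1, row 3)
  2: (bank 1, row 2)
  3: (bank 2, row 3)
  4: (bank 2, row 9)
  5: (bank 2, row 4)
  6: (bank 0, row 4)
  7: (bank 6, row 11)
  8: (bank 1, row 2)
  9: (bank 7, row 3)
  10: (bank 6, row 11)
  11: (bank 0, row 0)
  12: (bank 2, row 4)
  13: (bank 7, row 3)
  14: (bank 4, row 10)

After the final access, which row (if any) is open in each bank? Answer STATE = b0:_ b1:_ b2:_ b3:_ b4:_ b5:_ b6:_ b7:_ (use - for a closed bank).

0: bank 6 row 11 — prev None → EMPTY
1: bank 1 row 3 — prev None → EMPTY
2: bank 1 row 2 — prev 3 → CONFLICT
3: bank 2 row 3 — prev None → EMPTY
4: bank 2 row 9 — prev 3 → CONFLICT
5: bank 2 row 4 — prev 9 → CONFLICT
6: bank 0 row 4 — prev 7 → CONFLICT
7: bank 6 row 11 — prev 11 → HIT
8: bank 1 row 2 — prev 2 → HIT
9: bank 7 row 3 — prev None → EMPTY
10: bank 6 row 11 — prev 11 → HIT
11: bank 0 row 0 — prev 4 → CONFLICT
12: bank 2 row 4 — prev 4 → HIT
13: bank 7 row 3 — prev 3 → HIT
14: bank 4 row 10 — prev None → EMPTY

STATE = b0:0 b1:2 b2:4 b3:- b4:10 b5:- b6:11 b7:3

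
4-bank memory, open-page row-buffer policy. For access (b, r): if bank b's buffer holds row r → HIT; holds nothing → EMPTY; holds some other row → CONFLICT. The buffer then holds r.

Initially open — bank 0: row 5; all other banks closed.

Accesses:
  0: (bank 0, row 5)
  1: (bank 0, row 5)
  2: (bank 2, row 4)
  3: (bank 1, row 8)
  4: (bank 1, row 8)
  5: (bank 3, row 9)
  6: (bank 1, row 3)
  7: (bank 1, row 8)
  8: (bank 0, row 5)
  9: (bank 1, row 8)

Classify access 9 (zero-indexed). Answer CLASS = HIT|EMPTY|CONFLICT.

0: bank 0 row 5 — prev 5 → HIT
1: bank 0 row 5 — prev 5 → HIT
2: bank 2 row 4 — prev None → EMPTY
3: bank 1 row 8 — prev None → EMPTY
4: bank 1 row 8 — prev 8 → HIT
5: bank 3 row 9 — prev None → EMPTY
6: bank 1 row 3 — prev 8 → CONFLICT
7: bank 1 row 8 — prev 3 → CONFLICT
8: bank 0 row 5 — prev 5 → HIT
9: bank 1 row 8 — prev 8 → HIT

CLASS = HIT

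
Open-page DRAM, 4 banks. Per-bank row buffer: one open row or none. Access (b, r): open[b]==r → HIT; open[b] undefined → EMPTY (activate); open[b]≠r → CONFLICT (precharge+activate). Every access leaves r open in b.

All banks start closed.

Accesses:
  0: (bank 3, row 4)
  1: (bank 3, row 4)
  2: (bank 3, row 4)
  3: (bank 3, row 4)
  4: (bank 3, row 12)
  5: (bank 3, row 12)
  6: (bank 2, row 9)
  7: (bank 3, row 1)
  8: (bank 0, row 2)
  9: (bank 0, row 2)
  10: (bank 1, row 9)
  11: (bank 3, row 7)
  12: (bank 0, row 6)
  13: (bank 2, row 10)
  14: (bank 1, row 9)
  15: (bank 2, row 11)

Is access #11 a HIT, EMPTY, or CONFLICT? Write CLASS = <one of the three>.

0: bank 3 row 4 — prev None → EMPTY
1: bank 3 row 4 — prev 4 → HIT
2: bank 3 row 4 — prev 4 → HIT
3: bank 3 row 4 — prev 4 → HIT
4: bank 3 row 12 — prev 4 → CONFLICT
5: bank 3 row 12 — prev 12 → HIT
6: bank 2 row 9 — prev None → EMPTY
7: bank 3 row 1 — prev 12 → CONFLICT
8: bank 0 row 2 — prev None → EMPTY
9: bank 0 row 2 — prev 2 → HIT
10: bank 1 row 9 — prev None → EMPTY
11: bank 3 row 7 — prev 1 → CONFLICT
12: bank 0 row 6 — prev 2 → CONFLICT
13: bank 2 row 10 — prev 9 → CONFLICT
14: bank 1 row 9 — prev 9 → HIT
15: bank 2 row 11 — prev 10 → CONFLICT

CLASS = CONFLICT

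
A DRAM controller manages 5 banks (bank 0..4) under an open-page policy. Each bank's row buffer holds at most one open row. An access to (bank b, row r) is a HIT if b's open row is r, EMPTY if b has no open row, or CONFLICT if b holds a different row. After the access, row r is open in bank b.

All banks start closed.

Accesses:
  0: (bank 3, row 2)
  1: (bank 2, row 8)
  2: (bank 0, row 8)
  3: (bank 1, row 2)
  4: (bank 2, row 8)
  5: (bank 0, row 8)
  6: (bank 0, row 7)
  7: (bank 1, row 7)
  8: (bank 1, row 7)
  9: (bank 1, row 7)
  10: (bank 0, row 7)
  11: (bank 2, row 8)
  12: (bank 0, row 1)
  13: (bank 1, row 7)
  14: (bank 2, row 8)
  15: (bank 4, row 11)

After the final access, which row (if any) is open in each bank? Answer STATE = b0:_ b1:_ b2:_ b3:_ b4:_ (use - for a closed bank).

0: bank 3 row 2 — prev None → EMPTY
1: bank 2 row 8 — prev None → EMPTY
2: bank 0 row 8 — prev None → EMPTY
3: bank 1 row 2 — prev None → EMPTY
4: bank 2 row 8 — prev 8 → HIT
5: bank 0 row 8 — prev 8 → HIT
6: bank 0 row 7 — prev 8 → CONFLICT
7: bank 1 row 7 — prev 2 → CONFLICT
8: bank 1 row 7 — prev 7 → HIT
9: bank 1 row 7 — prev 7 → HIT
10: bank 0 row 7 — prev 7 → HIT
11: bank 2 row 8 — prev 8 → HIT
12: bank 0 row 1 — prev 7 → CONFLICT
13: bank 1 row 7 — prev 7 → HIT
14: bank 2 row 8 — prev 8 → HIT
15: bank 4 row 11 — prev None → EMPTY

STATE = b0:1 b1:7 b2:8 b3:2 b4:11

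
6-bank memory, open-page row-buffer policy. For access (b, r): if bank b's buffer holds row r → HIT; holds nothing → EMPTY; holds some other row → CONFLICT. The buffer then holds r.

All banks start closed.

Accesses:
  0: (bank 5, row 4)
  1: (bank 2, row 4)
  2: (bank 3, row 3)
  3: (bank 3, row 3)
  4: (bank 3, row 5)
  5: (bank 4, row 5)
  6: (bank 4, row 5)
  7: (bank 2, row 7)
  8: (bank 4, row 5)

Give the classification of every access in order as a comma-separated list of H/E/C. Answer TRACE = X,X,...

TRACE = E,E,E,H,C,E,H,C,H

  [0] b5 r4: no row ⇒ E
  [1] b2 r4: no row ⇒ E
  [2] b3 r3: no row ⇒ E
  [3] b3 r3: had r3 ⇒ H
  [4] b3 r5: had r3 ⇒ C
  [5] b4 r5: no row ⇒ E
  [6] b4 r5: had r5 ⇒ H
  [7] b2 r7: had r4 ⇒ C
  [8] b4 r5: had r5 ⇒ H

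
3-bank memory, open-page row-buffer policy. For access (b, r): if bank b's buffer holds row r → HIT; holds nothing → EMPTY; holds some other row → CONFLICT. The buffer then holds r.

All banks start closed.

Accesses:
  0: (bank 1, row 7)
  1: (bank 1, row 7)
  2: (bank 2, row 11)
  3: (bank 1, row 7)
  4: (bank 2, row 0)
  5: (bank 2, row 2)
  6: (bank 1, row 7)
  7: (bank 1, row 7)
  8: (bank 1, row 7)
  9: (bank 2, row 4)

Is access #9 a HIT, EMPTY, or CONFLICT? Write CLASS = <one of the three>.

CLASS = CONFLICT

  [0] b1 r7: no row ⇒ E
  [1] b1 r7: had r7 ⇒ H
  [2] b2 r11: no row ⇒ E
  [3] b1 r7: had r7 ⇒ H
  [4] b2 r0: had r11 ⇒ C
  [5] b2 r2: had r0 ⇒ C
  [6] b1 r7: had r7 ⇒ H
  [7] b1 r7: had r7 ⇒ H
  [8] b1 r7: had r7 ⇒ H
  [9] b2 r4: had r2 ⇒ C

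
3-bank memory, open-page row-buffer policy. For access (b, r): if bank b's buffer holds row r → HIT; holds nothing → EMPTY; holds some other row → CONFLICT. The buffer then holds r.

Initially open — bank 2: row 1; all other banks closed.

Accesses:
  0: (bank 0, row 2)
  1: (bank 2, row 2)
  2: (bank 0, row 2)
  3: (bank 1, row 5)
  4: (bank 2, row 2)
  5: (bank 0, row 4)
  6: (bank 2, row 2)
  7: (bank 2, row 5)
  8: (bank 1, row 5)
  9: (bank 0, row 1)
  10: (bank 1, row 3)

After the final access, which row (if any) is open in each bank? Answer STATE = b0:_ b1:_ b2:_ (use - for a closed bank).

STATE = b0:1 b1:3 b2:5

  [0] b0 r2: no row ⇒ E
  [1] b2 r2: had r1 ⇒ C
  [2] b0 r2: had r2 ⇒ H
  [3] b1 r5: no row ⇒ E
  [4] b2 r2: had r2 ⇒ H
  [5] b0 r4: had r2 ⇒ C
  [6] b2 r2: had r2 ⇒ H
  [7] b2 r5: had r2 ⇒ C
  [8] b1 r5: had r5 ⇒ H
  [9] b0 r1: had r4 ⇒ C
  [10] b1 r3: had r5 ⇒ C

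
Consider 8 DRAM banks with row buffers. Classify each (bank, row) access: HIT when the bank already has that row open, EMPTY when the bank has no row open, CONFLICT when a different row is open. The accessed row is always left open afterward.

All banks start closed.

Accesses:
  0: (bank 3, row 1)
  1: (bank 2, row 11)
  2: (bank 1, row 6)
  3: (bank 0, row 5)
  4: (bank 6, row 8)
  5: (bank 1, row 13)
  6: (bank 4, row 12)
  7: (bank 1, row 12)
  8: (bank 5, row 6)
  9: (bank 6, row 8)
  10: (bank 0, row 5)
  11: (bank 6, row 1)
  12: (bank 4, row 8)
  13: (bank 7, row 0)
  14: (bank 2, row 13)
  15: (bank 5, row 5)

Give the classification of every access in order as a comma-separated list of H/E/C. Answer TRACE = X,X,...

#0 (3,1) E
#1 (2,11) E
#2 (1,6) E
#3 (0,5) E
#4 (6,8) E
#5 (1,13) C  (was 6)
#6 (4,12) E
#7 (1,12) C  (was 13)
#8 (5,6) E
#9 (6,8) H  (was 8)
#10 (0,5) H  (was 5)
#11 (6,1) C  (was 8)
#12 (4,8) C  (was 12)
#13 (7,0) E
#14 (2,13) C  (was 11)
#15 (5,5) C  (was 6)

TRACE = E,E,E,E,E,C,E,C,E,H,H,C,C,E,C,C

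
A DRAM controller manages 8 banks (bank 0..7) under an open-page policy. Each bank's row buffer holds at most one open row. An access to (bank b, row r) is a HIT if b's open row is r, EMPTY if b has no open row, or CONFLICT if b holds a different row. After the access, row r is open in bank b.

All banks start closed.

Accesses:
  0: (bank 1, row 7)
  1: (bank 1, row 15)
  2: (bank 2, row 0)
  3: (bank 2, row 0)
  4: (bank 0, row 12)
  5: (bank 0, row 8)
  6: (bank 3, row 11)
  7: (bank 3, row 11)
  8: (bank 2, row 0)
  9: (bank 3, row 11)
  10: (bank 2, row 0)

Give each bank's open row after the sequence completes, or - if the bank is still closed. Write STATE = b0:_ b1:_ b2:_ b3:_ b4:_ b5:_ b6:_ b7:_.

STATE = b0:8 b1:15 b2:0 b3:11 b4:- b5:- b6:- b7:-

#0 (1,7) E
#1 (1,15) C  (was 7)
#2 (2,0) E
#3 (2,0) H  (was 0)
#4 (0,12) E
#5 (0,8) C  (was 12)
#6 (3,11) E
#7 (3,11) H  (was 11)
#8 (2,0) H  (was 0)
#9 (3,11) H  (was 11)
#10 (2,0) H  (was 0)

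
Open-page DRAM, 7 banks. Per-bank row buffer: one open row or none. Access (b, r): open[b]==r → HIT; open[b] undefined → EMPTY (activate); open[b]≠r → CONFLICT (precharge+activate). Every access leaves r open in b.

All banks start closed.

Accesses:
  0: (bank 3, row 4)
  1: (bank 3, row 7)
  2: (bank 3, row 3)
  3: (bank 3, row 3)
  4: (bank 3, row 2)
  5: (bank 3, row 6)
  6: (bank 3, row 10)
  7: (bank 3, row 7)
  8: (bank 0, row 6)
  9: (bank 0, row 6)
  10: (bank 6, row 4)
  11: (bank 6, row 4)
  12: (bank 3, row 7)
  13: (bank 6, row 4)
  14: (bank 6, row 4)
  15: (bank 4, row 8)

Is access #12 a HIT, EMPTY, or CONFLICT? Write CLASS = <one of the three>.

0: bank 3 row 4 — prev None → EMPTY
1: bank 3 row 7 — prev 4 → CONFLICT
2: bank 3 row 3 — prev 7 → CONFLICT
3: bank 3 row 3 — prev 3 → HIT
4: bank 3 row 2 — prev 3 → CONFLICT
5: bank 3 row 6 — prev 2 → CONFLICT
6: bank 3 row 10 — prev 6 → CONFLICT
7: bank 3 row 7 — prev 10 → CONFLICT
8: bank 0 row 6 — prev None → EMPTY
9: bank 0 row 6 — prev 6 → HIT
10: bank 6 row 4 — prev None → EMPTY
11: bank 6 row 4 — prev 4 → HIT
12: bank 3 row 7 — prev 7 → HIT
13: bank 6 row 4 — prev 4 → HIT
14: bank 6 row 4 — prev 4 → HIT
15: bank 4 row 8 — prev None → EMPTY

CLASS = HIT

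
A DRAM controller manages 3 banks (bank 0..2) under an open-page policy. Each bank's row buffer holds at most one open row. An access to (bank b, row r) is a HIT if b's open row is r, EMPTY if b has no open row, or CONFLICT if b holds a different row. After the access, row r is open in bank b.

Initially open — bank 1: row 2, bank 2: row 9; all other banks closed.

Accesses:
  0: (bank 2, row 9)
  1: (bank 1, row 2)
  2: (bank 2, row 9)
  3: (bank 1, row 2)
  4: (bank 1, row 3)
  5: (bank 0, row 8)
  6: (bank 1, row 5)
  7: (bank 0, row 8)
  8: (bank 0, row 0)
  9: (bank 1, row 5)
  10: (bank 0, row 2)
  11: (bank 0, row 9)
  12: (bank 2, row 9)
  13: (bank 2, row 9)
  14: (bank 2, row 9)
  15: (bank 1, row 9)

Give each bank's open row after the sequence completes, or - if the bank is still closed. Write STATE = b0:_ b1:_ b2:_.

STATE = b0:9 b1:9 b2:9

  [0] b2 r9: had r9 ⇒ H
  [1] b1 r2: had r2 ⇒ H
  [2] b2 r9: had r9 ⇒ H
  [3] b1 r2: had r2 ⇒ H
  [4] b1 r3: had r2 ⇒ C
  [5] b0 r8: no row ⇒ E
  [6] b1 r5: had r3 ⇒ C
  [7] b0 r8: had r8 ⇒ H
  [8] b0 r0: had r8 ⇒ C
  [9] b1 r5: had r5 ⇒ H
  [10] b0 r2: had r0 ⇒ C
  [11] b0 r9: had r2 ⇒ C
  [12] b2 r9: had r9 ⇒ H
  [13] b2 r9: had r9 ⇒ H
  [14] b2 r9: had r9 ⇒ H
  [15] b1 r9: had r5 ⇒ C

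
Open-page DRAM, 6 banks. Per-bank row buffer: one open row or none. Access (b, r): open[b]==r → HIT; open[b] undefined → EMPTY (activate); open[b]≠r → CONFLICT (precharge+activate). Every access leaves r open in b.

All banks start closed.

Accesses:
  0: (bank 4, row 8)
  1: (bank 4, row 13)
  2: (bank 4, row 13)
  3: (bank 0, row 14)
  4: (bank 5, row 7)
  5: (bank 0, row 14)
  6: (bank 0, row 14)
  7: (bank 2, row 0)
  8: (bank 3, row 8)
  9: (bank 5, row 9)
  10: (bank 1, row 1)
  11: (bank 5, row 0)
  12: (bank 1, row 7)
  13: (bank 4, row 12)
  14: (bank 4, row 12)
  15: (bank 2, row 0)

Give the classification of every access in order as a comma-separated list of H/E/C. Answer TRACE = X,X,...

TRACE = E,C,H,E,E,H,H,E,E,C,E,C,C,C,H,H

  [0] b4 r8: no row ⇒ E
  [1] b4 r13: had r8 ⇒ C
  [2] b4 r13: had r13 ⇒ H
  [3] b0 r14: no row ⇒ E
  [4] b5 r7: no row ⇒ E
  [5] b0 r14: had r14 ⇒ H
  [6] b0 r14: had r14 ⇒ H
  [7] b2 r0: no row ⇒ E
  [8] b3 r8: no row ⇒ E
  [9] b5 r9: had r7 ⇒ C
  [10] b1 r1: no row ⇒ E
  [11] b5 r0: had r9 ⇒ C
  [12] b1 r7: had r1 ⇒ C
  [13] b4 r12: had r13 ⇒ C
  [14] b4 r12: had r12 ⇒ H
  [15] b2 r0: had r0 ⇒ H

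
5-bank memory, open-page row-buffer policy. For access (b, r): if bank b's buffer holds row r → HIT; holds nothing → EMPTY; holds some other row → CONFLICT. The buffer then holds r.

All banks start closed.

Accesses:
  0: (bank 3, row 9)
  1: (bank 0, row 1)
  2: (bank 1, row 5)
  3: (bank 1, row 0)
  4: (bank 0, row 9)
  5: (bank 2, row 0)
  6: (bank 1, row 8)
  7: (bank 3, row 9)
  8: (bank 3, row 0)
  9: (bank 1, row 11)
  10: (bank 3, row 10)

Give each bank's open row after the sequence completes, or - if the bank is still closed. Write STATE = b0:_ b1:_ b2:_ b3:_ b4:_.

STATE = b0:9 b1:11 b2:0 b3:10 b4:-

step 0: bank3 None->9 [EMPTY]
step 1: bank0 None->1 [EMPTY]
step 2: bank1 None->5 [EMPTY]
step 3: bank1 5->0 [CONFLICT]
step 4: bank0 1->9 [CONFLICT]
step 5: bank2 None->0 [EMPTY]
step 6: bank1 0->8 [CONFLICT]
step 7: bank3 9->9 [HIT]
step 8: bank3 9->0 [CONFLICT]
step 9: bank1 8->11 [CONFLICT]
step 10: bank3 0->10 [CONFLICT]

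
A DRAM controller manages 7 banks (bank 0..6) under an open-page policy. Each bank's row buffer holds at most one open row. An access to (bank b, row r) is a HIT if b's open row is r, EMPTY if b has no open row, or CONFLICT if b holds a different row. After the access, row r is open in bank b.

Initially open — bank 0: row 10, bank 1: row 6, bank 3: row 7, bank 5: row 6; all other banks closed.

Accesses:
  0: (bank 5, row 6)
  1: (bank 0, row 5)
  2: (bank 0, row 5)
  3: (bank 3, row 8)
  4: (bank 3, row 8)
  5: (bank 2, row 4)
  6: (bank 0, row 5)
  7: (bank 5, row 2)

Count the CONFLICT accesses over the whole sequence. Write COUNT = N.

COUNT = 3

#0 (5,6) H  (was 6)
#1 (0,5) C  (was 10)
#2 (0,5) H  (was 5)
#3 (3,8) C  (was 7)
#4 (3,8) H  (was 8)
#5 (2,4) E
#6 (0,5) H  (was 5)
#7 (5,2) C  (was 6)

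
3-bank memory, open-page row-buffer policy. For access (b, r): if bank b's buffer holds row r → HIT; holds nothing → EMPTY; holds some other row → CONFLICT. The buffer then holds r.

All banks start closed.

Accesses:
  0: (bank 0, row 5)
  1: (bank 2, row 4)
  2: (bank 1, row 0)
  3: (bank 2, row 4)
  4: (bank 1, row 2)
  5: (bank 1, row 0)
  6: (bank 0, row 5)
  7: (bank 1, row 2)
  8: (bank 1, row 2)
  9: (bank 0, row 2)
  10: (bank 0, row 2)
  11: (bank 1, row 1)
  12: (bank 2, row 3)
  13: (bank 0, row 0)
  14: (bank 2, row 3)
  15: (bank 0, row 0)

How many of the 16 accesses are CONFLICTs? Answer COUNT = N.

#0 (0,5) E
#1 (2,4) E
#2 (1,0) E
#3 (2,4) H  (was 4)
#4 (1,2) C  (was 0)
#5 (1,0) C  (was 2)
#6 (0,5) H  (was 5)
#7 (1,2) C  (was 0)
#8 (1,2) H  (was 2)
#9 (0,2) C  (was 5)
#10 (0,2) H  (was 2)
#11 (1,1) C  (was 2)
#12 (2,3) C  (was 4)
#13 (0,0) C  (was 2)
#14 (2,3) H  (was 3)
#15 (0,0) H  (was 0)

COUNT = 7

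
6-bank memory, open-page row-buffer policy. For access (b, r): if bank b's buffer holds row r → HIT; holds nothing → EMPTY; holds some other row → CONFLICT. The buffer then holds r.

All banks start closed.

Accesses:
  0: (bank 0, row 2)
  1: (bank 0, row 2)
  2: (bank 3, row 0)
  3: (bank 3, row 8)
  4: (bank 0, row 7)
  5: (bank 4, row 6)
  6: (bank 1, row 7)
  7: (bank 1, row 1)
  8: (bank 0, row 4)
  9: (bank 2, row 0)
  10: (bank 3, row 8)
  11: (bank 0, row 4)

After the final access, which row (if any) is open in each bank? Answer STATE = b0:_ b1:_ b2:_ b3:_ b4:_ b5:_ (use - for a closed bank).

STATE = b0:4 b1:1 b2:0 b3:8 b4:6 b5:-

step 0: bank0 None->2 [EMPTY]
step 1: bank0 2->2 [HIT]
step 2: bank3 None->0 [EMPTY]
step 3: bank3 0->8 [CONFLICT]
step 4: bank0 2->7 [CONFLICT]
step 5: bank4 None->6 [EMPTY]
step 6: bank1 None->7 [EMPTY]
step 7: bank1 7->1 [CONFLICT]
step 8: bank0 7->4 [CONFLICT]
step 9: bank2 None->0 [EMPTY]
step 10: bank3 8->8 [HIT]
step 11: bank0 4->4 [HIT]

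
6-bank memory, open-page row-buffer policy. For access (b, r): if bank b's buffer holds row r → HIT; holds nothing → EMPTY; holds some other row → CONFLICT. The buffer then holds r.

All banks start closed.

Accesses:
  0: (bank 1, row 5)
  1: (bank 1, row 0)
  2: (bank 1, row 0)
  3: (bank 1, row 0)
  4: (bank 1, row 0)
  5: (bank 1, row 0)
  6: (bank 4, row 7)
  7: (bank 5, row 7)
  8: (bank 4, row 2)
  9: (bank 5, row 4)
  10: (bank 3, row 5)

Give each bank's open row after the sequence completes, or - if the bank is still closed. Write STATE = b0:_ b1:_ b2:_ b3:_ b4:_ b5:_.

STATE = b0:- b1:0 b2:- b3:5 b4:2 b5:4

0: bank 1 row 5 — prev None → EMPTY
1: bank 1 row 0 — prev 5 → CONFLICT
2: bank 1 row 0 — prev 0 → HIT
3: bank 1 row 0 — prev 0 → HIT
4: bank 1 row 0 — prev 0 → HIT
5: bank 1 row 0 — prev 0 → HIT
6: bank 4 row 7 — prev None → EMPTY
7: bank 5 row 7 — prev None → EMPTY
8: bank 4 row 2 — prev 7 → CONFLICT
9: bank 5 row 4 — prev 7 → CONFLICT
10: bank 3 row 5 — prev None → EMPTY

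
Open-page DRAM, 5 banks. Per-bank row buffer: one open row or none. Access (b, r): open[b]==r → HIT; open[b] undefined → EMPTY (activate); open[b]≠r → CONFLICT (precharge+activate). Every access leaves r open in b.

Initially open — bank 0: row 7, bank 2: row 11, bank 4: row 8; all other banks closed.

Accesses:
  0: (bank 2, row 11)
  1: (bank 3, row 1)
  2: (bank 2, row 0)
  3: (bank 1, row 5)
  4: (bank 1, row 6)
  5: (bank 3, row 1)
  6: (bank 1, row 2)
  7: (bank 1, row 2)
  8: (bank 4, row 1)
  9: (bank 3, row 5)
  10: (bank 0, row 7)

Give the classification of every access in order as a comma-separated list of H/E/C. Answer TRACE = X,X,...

0: bank 2 row 11 — prev 11 → HIT
1: bank 3 row 1 — prev None → EMPTY
2: bank 2 row 0 — prev 11 → CONFLICT
3: bank 1 row 5 — prev None → EMPTY
4: bank 1 row 6 — prev 5 → CONFLICT
5: bank 3 row 1 — prev 1 → HIT
6: bank 1 row 2 — prev 6 → CONFLICT
7: bank 1 row 2 — prev 2 → HIT
8: bank 4 row 1 — prev 8 → CONFLICT
9: bank 3 row 5 — prev 1 → CONFLICT
10: bank 0 row 7 — prev 7 → HIT

TRACE = H,E,C,E,C,H,C,H,C,C,H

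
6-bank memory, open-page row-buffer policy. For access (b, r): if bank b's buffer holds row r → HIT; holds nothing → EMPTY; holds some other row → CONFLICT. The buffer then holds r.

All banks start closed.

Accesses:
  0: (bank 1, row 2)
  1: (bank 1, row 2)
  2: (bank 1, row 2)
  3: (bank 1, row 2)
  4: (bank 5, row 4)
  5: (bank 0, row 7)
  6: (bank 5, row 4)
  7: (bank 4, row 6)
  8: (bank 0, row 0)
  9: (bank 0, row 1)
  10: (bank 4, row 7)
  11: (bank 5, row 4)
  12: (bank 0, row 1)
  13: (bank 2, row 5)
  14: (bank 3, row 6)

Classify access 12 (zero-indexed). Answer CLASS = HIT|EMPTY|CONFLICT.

CLASS = HIT

#0 (1,2) E
#1 (1,2) H  (was 2)
#2 (1,2) H  (was 2)
#3 (1,2) H  (was 2)
#4 (5,4) E
#5 (0,7) E
#6 (5,4) H  (was 4)
#7 (4,6) E
#8 (0,0) C  (was 7)
#9 (0,1) C  (was 0)
#10 (4,7) C  (was 6)
#11 (5,4) H  (was 4)
#12 (0,1) H  (was 1)
#13 (2,5) E
#14 (3,6) E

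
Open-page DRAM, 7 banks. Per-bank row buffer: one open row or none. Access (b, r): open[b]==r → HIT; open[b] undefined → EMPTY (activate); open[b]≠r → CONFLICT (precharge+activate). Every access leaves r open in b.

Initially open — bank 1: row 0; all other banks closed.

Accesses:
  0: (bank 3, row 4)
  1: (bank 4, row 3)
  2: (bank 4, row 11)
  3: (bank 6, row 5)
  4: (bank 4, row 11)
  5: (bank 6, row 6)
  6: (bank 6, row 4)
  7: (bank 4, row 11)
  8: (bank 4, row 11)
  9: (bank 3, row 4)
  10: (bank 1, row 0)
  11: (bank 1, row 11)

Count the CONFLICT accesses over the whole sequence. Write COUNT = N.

COUNT = 4

  [0] b3 r4: no row ⇒ E
  [1] b4 r3: no row ⇒ E
  [2] b4 r11: had r3 ⇒ C
  [3] b6 r5: no row ⇒ E
  [4] b4 r11: had r11 ⇒ H
  [5] b6 r6: had r5 ⇒ C
  [6] b6 r4: had r6 ⇒ C
  [7] b4 r11: had r11 ⇒ H
  [8] b4 r11: had r11 ⇒ H
  [9] b3 r4: had r4 ⇒ H
  [10] b1 r0: had r0 ⇒ H
  [11] b1 r11: had r0 ⇒ C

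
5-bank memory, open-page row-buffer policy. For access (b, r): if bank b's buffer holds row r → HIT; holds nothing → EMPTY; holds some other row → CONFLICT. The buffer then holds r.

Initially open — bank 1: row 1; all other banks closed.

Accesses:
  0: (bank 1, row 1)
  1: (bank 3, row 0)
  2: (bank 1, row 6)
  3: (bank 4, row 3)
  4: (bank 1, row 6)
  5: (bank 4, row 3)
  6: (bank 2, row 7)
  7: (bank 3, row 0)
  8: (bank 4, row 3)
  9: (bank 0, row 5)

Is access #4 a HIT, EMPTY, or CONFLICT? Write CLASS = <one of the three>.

#0 (1,1) H  (was 1)
#1 (3,0) E
#2 (1,6) C  (was 1)
#3 (4,3) E
#4 (1,6) H  (was 6)
#5 (4,3) H  (was 3)
#6 (2,7) E
#7 (3,0) H  (was 0)
#8 (4,3) H  (was 3)
#9 (0,5) E

CLASS = HIT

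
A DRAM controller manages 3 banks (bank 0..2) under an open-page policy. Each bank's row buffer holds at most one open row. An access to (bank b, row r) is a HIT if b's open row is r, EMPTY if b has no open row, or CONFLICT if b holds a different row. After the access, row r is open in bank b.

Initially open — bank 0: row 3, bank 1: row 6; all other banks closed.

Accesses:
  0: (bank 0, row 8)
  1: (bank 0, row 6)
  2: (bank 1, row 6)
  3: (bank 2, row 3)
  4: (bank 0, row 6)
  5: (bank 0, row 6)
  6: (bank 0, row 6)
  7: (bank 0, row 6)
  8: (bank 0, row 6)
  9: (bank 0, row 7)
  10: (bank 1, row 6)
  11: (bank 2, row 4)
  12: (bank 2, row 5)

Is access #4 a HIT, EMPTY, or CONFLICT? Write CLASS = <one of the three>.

0: bank 0 row 8 — prev 3 → CONFLICT
1: bank 0 row 6 — prev 8 → CONFLICT
2: bank 1 row 6 — prev 6 → HIT
3: bank 2 row 3 — prev None → EMPTY
4: bank 0 row 6 — prev 6 → HIT
5: bank 0 row 6 — prev 6 → HIT
6: bank 0 row 6 — prev 6 → HIT
7: bank 0 row 6 — prev 6 → HIT
8: bank 0 row 6 — prev 6 → HIT
9: bank 0 row 7 — prev 6 → CONFLICT
10: bank 1 row 6 — prev 6 → HIT
11: bank 2 row 4 — prev 3 → CONFLICT
12: bank 2 row 5 — prev 4 → CONFLICT

CLASS = HIT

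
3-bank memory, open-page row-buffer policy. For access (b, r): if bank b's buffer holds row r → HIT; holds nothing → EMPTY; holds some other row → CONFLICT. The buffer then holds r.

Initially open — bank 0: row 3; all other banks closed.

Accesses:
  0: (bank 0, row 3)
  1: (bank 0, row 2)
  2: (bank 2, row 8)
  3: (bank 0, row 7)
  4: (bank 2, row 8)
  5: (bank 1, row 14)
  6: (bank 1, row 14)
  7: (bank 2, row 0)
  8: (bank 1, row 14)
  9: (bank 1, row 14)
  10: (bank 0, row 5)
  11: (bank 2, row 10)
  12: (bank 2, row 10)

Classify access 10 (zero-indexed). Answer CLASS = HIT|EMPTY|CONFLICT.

  [0] b0 r3: had r3 ⇒ H
  [1] b0 r2: had r3 ⇒ C
  [2] b2 r8: no row ⇒ E
  [3] b0 r7: had r2 ⇒ C
  [4] b2 r8: had r8 ⇒ H
  [5] b1 r14: no row ⇒ E
  [6] b1 r14: had r14 ⇒ H
  [7] b2 r0: had r8 ⇒ C
  [8] b1 r14: had r14 ⇒ H
  [9] b1 r14: had r14 ⇒ H
  [10] b0 r5: had r7 ⇒ C
  [11] b2 r10: had r0 ⇒ C
  [12] b2 r10: had r10 ⇒ H

CLASS = CONFLICT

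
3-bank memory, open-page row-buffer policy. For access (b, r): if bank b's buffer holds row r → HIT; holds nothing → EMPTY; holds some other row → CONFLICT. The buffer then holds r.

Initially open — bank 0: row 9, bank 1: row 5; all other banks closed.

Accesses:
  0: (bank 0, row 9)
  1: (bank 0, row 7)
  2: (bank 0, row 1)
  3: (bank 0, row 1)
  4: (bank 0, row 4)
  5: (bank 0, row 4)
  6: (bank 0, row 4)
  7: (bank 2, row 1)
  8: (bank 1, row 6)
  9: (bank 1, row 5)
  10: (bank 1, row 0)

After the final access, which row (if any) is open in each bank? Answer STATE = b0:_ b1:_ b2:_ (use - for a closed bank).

STATE = b0:4 b1:0 b2:1

#0 (0,9) H  (was 9)
#1 (0,7) C  (was 9)
#2 (0,1) C  (was 7)
#3 (0,1) H  (was 1)
#4 (0,4) C  (was 1)
#5 (0,4) H  (was 4)
#6 (0,4) H  (was 4)
#7 (2,1) E
#8 (1,6) C  (was 5)
#9 (1,5) C  (was 6)
#10 (1,0) C  (was 5)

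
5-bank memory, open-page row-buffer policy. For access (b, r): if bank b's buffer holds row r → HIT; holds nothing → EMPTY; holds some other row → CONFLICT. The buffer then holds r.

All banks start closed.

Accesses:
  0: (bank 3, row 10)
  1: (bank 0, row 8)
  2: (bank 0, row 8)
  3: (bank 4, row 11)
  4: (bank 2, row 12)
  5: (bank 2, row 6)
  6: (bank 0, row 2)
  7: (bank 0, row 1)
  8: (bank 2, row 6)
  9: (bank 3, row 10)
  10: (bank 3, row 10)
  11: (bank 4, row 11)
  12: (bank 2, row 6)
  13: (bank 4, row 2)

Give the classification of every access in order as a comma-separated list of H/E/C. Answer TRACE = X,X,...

TRACE = E,E,H,E,E,C,C,C,H,H,H,H,H,C

step 0: bank3 None->10 [EMPTY]
step 1: bank0 None->8 [EMPTY]
step 2: bank0 8->8 [HIT]
step 3: bank4 None->11 [EMPTY]
step 4: bank2 None->12 [EMPTY]
step 5: bank2 12->6 [CONFLICT]
step 6: bank0 8->2 [CONFLICT]
step 7: bank0 2->1 [CONFLICT]
step 8: bank2 6->6 [HIT]
step 9: bank3 10->10 [HIT]
step 10: bank3 10->10 [HIT]
step 11: bank4 11->11 [HIT]
step 12: bank2 6->6 [HIT]
step 13: bank4 11->2 [CONFLICT]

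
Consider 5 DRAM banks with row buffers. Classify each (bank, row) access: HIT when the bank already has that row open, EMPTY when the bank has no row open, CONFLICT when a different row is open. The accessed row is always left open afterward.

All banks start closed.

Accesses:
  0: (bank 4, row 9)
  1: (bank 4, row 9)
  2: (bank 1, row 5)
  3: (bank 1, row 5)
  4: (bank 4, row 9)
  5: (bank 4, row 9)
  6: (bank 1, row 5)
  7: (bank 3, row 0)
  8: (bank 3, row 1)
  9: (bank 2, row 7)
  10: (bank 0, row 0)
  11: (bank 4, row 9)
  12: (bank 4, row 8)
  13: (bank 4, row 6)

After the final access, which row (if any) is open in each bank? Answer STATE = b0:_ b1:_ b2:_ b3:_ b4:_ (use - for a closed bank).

0: bank 4 row 9 — prev None → EMPTY
1: bank 4 row 9 — prev 9 → HIT
2: bank 1 row 5 — prev None → EMPTY
3: bank 1 row 5 — prev 5 → HIT
4: bank 4 row 9 — prev 9 → HIT
5: bank 4 row 9 — prev 9 → HIT
6: bank 1 row 5 — prev 5 → HIT
7: bank 3 row 0 — prev None → EMPTY
8: bank 3 row 1 — prev 0 → CONFLICT
9: bank 2 row 7 — prev None → EMPTY
10: bank 0 row 0 — prev None → EMPTY
11: bank 4 row 9 — prev 9 → HIT
12: bank 4 row 8 — prev 9 → CONFLICT
13: bank 4 row 6 — prev 8 → CONFLICT

STATE = b0:0 b1:5 b2:7 b3:1 b4:6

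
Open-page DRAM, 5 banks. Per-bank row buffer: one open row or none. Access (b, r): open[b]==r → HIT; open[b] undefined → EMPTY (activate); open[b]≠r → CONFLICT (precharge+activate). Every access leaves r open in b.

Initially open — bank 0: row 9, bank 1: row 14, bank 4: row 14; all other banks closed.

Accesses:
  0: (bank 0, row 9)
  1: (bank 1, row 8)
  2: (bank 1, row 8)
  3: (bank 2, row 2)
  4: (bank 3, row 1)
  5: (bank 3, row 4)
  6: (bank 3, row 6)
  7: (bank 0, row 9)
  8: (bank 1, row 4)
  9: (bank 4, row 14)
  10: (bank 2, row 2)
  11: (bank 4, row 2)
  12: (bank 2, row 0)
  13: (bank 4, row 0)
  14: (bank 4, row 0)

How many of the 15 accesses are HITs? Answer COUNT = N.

COUNT = 6

  [0] b0 r9: had r9 ⇒ H
  [1] b1 r8: had r14 ⇒ C
  [2] b1 r8: had r8 ⇒ H
  [3] b2 r2: no row ⇒ E
  [4] b3 r1: no row ⇒ E
  [5] b3 r4: had r1 ⇒ C
  [6] b3 r6: had r4 ⇒ C
  [7] b0 r9: had r9 ⇒ H
  [8] b1 r4: had r8 ⇒ C
  [9] b4 r14: had r14 ⇒ H
  [10] b2 r2: had r2 ⇒ H
  [11] b4 r2: had r14 ⇒ C
  [12] b2 r0: had r2 ⇒ C
  [13] b4 r0: had r2 ⇒ C
  [14] b4 r0: had r0 ⇒ H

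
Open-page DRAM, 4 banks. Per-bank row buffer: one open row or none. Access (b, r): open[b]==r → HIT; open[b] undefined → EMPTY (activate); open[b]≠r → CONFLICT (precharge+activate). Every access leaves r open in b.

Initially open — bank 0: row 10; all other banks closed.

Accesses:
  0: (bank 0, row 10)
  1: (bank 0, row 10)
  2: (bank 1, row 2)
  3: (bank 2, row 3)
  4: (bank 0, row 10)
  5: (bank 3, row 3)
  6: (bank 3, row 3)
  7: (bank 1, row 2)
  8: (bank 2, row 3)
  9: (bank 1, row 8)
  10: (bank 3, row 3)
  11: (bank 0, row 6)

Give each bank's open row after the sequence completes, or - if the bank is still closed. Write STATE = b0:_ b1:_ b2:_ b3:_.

#0 (0,10) H  (was 10)
#1 (0,10) H  (was 10)
#2 (1,2) E
#3 (2,3) E
#4 (0,10) H  (was 10)
#5 (3,3) E
#6 (3,3) H  (was 3)
#7 (1,2) H  (was 2)
#8 (2,3) H  (was 3)
#9 (1,8) C  (was 2)
#10 (3,3) H  (was 3)
#11 (0,6) C  (was 10)

STATE = b0:6 b1:8 b2:3 b3:3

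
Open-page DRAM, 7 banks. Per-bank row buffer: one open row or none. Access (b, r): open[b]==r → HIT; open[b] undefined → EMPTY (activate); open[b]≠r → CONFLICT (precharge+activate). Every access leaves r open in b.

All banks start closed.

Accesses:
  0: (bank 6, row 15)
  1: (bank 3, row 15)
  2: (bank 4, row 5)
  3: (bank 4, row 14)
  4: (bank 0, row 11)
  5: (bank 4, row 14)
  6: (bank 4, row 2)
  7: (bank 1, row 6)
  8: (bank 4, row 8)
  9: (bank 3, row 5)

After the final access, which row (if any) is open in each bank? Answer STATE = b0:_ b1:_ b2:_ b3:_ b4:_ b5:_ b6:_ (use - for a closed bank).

STATE = b0:11 b1:6 b2:- b3:5 b4:8 b5:- b6:15

step 0: bank6 None->15 [EMPTY]
step 1: bank3 None->15 [EMPTY]
step 2: bank4 None->5 [EMPTY]
step 3: bank4 5->14 [CONFLICT]
step 4: bank0 None->11 [EMPTY]
step 5: bank4 14->14 [HIT]
step 6: bank4 14->2 [CONFLICT]
step 7: bank1 None->6 [EMPTY]
step 8: bank4 2->8 [CONFLICT]
step 9: bank3 15->5 [CONFLICT]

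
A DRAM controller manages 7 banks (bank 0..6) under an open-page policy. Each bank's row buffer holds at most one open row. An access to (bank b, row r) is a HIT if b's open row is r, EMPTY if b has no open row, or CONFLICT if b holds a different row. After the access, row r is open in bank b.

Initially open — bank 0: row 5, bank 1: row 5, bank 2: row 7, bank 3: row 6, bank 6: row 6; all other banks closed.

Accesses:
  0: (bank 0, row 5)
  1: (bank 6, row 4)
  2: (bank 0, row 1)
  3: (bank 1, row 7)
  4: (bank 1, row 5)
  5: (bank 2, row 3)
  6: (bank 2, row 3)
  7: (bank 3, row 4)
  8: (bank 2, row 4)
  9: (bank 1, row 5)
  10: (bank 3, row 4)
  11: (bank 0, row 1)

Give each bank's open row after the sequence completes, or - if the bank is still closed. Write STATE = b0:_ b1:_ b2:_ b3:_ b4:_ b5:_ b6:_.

STATE = b0:1 b1:5 b2:4 b3:4 b4:- b5:- b6:4

  [0] b0 r5: had r5 ⇒ H
  [1] b6 r4: had r6 ⇒ C
  [2] b0 r1: had r5 ⇒ C
  [3] b1 r7: had r5 ⇒ C
  [4] b1 r5: had r7 ⇒ C
  [5] b2 r3: had r7 ⇒ C
  [6] b2 r3: had r3 ⇒ H
  [7] b3 r4: had r6 ⇒ C
  [8] b2 r4: had r3 ⇒ C
  [9] b1 r5: had r5 ⇒ H
  [10] b3 r4: had r4 ⇒ H
  [11] b0 r1: had r1 ⇒ H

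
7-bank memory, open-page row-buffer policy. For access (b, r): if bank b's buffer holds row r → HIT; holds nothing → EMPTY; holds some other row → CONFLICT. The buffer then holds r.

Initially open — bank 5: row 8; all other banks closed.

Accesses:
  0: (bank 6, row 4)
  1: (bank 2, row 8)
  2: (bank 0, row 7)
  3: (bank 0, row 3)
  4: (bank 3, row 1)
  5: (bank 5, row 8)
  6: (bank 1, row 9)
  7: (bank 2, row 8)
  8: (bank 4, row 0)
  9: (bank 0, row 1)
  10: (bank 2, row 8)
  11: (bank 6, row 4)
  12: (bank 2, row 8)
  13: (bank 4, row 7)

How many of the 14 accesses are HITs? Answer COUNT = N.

COUNT = 5

  [0] b6 r4: no row ⇒ E
  [1] b2 r8: no row ⇒ E
  [2] b0 r7: no row ⇒ E
  [3] b0 r3: had r7 ⇒ C
  [4] b3 r1: no row ⇒ E
  [5] b5 r8: had r8 ⇒ H
  [6] b1 r9: no row ⇒ E
  [7] b2 r8: had r8 ⇒ H
  [8] b4 r0: no row ⇒ E
  [9] b0 r1: had r3 ⇒ C
  [10] b2 r8: had r8 ⇒ H
  [11] b6 r4: had r4 ⇒ H
  [12] b2 r8: had r8 ⇒ H
  [13] b4 r7: had r0 ⇒ C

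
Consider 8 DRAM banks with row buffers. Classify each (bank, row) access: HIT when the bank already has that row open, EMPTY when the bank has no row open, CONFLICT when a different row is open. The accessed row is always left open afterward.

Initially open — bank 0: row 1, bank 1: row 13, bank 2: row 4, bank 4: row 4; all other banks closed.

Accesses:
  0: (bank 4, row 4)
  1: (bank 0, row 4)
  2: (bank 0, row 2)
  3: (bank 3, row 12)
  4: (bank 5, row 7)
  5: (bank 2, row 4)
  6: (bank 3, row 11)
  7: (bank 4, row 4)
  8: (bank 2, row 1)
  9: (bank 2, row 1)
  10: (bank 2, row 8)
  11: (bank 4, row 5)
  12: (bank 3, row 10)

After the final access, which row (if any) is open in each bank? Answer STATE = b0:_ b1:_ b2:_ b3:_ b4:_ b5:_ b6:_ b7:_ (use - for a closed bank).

STATE = b0:2 b1:13 b2:8 b3:10 b4:5 b5:7 b6:- b7:-

step 0: bank4 4->4 [HIT]
step 1: bank0 1->4 [CONFLICT]
step 2: bank0 4->2 [CONFLICT]
step 3: bank3 None->12 [EMPTY]
step 4: bank5 None->7 [EMPTY]
step 5: bank2 4->4 [HIT]
step 6: bank3 12->11 [CONFLICT]
step 7: bank4 4->4 [HIT]
step 8: bank2 4->1 [CONFLICT]
step 9: bank2 1->1 [HIT]
step 10: bank2 1->8 [CONFLICT]
step 11: bank4 4->5 [CONFLICT]
step 12: bank3 11->10 [CONFLICT]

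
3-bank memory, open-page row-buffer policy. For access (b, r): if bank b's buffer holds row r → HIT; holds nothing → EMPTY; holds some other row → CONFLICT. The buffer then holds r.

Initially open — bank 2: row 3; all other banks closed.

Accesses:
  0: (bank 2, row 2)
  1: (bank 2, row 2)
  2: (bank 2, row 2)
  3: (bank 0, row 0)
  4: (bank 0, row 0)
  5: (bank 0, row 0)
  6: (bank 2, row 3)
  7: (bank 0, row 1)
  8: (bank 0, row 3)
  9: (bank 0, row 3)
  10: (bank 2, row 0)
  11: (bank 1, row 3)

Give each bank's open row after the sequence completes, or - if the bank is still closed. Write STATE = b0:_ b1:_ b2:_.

#0 (2,2) C  (was 3)
#1 (2,2) H  (was 2)
#2 (2,2) H  (was 2)
#3 (0,0) E
#4 (0,0) H  (was 0)
#5 (0,0) H  (was 0)
#6 (2,3) C  (was 2)
#7 (0,1) C  (was 0)
#8 (0,3) C  (was 1)
#9 (0,3) H  (was 3)
#10 (2,0) C  (was 3)
#11 (1,3) E

STATE = b0:3 b1:3 b2:0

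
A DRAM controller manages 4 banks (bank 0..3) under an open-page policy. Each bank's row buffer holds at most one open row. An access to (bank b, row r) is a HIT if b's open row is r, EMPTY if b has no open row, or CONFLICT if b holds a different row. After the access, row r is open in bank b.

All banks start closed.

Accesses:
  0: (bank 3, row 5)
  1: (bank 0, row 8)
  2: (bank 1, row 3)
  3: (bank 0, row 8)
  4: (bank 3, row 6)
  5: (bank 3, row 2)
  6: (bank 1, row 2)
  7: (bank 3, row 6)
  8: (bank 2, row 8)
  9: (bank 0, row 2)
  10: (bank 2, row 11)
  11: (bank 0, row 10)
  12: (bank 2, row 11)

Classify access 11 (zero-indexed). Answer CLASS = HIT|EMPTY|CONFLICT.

CLASS = CONFLICT

#0 (3,5) E
#1 (0,8) E
#2 (1,3) E
#3 (0,8) H  (was 8)
#4 (3,6) C  (was 5)
#5 (3,2) C  (was 6)
#6 (1,2) C  (was 3)
#7 (3,6) C  (was 2)
#8 (2,8) E
#9 (0,2) C  (was 8)
#10 (2,11) C  (was 8)
#11 (0,10) C  (was 2)
#12 (2,11) H  (was 11)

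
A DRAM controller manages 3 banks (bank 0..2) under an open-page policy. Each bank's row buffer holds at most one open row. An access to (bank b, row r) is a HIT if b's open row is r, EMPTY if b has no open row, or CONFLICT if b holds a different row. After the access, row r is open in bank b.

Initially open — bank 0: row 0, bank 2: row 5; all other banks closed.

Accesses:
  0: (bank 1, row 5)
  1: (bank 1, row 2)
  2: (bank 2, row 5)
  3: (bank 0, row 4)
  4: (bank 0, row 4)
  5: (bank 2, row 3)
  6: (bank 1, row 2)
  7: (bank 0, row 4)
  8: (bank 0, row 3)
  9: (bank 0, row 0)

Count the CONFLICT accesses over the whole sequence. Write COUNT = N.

COUNT = 5

  [0] b1 r5: no row ⇒ E
  [1] b1 r2: had r5 ⇒ C
  [2] b2 r5: had r5 ⇒ H
  [3] b0 r4: had r0 ⇒ C
  [4] b0 r4: had r4 ⇒ H
  [5] b2 r3: had r5 ⇒ C
  [6] b1 r2: had r2 ⇒ H
  [7] b0 r4: had r4 ⇒ H
  [8] b0 r3: had r4 ⇒ C
  [9] b0 r0: had r3 ⇒ C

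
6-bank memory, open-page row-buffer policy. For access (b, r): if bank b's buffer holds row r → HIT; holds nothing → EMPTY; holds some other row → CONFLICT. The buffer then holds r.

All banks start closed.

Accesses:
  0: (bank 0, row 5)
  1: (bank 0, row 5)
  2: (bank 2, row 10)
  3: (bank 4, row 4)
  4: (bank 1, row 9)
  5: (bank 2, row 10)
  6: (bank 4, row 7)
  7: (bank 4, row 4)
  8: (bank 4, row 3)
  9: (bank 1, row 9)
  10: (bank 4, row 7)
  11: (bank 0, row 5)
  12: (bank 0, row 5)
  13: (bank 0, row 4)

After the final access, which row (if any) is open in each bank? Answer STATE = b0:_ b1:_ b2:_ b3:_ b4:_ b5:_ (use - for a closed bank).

STATE = b0:4 b1:9 b2:10 b3:- b4:7 b5:-

0: bank 0 row 5 — prev None → EMPTY
1: bank 0 row 5 — prev 5 → HIT
2: bank 2 row 10 — prev None → EMPTY
3: bank 4 row 4 — prev None → EMPTY
4: bank 1 row 9 — prev None → EMPTY
5: bank 2 row 10 — prev 10 → HIT
6: bank 4 row 7 — prev 4 → CONFLICT
7: bank 4 row 4 — prev 7 → CONFLICT
8: bank 4 row 3 — prev 4 → CONFLICT
9: bank 1 row 9 — prev 9 → HIT
10: bank 4 row 7 — prev 3 → CONFLICT
11: bank 0 row 5 — prev 5 → HIT
12: bank 0 row 5 — prev 5 → HIT
13: bank 0 row 4 — prev 5 → CONFLICT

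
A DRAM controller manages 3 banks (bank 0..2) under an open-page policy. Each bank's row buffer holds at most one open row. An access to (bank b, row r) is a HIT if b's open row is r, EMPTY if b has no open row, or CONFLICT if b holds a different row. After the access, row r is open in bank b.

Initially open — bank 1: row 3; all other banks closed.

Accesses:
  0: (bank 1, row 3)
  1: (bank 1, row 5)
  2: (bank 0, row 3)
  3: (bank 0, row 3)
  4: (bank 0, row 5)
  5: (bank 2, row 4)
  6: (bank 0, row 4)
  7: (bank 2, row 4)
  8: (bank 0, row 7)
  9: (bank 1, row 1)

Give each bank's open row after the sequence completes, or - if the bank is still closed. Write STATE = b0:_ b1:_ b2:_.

  [0] b1 r3: had r3 ⇒ H
  [1] b1 r5: had r3 ⇒ C
  [2] b0 r3: no row ⇒ E
  [3] b0 r3: had r3 ⇒ H
  [4] b0 r5: had r3 ⇒ C
  [5] b2 r4: no row ⇒ E
  [6] b0 r4: had r5 ⇒ C
  [7] b2 r4: had r4 ⇒ H
  [8] b0 r7: had r4 ⇒ C
  [9] b1 r1: had r5 ⇒ C

STATE = b0:7 b1:1 b2:4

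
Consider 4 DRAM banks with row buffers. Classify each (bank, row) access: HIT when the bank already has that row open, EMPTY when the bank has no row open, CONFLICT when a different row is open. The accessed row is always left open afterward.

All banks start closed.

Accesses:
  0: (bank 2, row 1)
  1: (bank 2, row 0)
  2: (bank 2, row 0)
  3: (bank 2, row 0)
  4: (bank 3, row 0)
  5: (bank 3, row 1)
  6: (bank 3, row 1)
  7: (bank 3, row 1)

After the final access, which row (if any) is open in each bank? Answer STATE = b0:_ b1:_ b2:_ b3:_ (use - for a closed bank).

STATE = b0:- b1:- b2:0 b3:1

0: bank 2 row 1 — prev None → EMPTY
1: bank 2 row 0 — prev 1 → CONFLICT
2: bank 2 row 0 — prev 0 → HIT
3: bank 2 row 0 — prev 0 → HIT
4: bank 3 row 0 — prev None → EMPTY
5: bank 3 row 1 — prev 0 → CONFLICT
6: bank 3 row 1 — prev 1 → HIT
7: bank 3 row 1 — prev 1 → HIT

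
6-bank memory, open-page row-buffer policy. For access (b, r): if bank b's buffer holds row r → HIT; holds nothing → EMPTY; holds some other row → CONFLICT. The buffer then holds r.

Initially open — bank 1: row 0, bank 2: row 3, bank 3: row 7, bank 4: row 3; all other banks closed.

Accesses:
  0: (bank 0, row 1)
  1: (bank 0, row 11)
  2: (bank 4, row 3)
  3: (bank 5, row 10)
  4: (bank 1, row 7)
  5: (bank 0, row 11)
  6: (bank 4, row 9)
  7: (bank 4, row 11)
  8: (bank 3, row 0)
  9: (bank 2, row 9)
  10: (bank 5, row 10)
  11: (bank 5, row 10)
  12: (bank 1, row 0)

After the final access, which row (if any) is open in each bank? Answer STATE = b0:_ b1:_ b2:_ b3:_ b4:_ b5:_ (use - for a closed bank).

STATE = b0:11 b1:0 b2:9 b3:0 b4:11 b5:10

  [0] b0 r1: no row ⇒ E
  [1] b0 r11: had r1 ⇒ C
  [2] b4 r3: had r3 ⇒ H
  [3] b5 r10: no row ⇒ E
  [4] b1 r7: had r0 ⇒ C
  [5] b0 r11: had r11 ⇒ H
  [6] b4 r9: had r3 ⇒ C
  [7] b4 r11: had r9 ⇒ C
  [8] b3 r0: had r7 ⇒ C
  [9] b2 r9: had r3 ⇒ C
  [10] b5 r10: had r10 ⇒ H
  [11] b5 r10: had r10 ⇒ H
  [12] b1 r0: had r7 ⇒ C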